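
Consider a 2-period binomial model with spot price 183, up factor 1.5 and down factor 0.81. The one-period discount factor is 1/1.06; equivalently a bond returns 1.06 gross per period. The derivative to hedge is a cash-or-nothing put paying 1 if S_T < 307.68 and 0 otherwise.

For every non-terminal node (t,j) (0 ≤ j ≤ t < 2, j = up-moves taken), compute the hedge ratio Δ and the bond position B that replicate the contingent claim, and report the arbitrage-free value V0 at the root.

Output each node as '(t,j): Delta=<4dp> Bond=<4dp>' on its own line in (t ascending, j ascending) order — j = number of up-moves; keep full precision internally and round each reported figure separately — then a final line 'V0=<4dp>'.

(0,0): Delta=-0.0027 Bond=1.2685
(1,0): Delta=0.0000 Bond=0.9434
(1,1): Delta=-0.0053 Bond=2.0509
V0=0.7732

The replicating-portfolio and risk-neutral prices coincide; use p* = (1.06−0.81)/(1.5−0.81) = 0.3623 for the latter.
Payoff layer (t=2): V(2,0)=1.0000, V(2,1)=1.0000, V(2,2)=0.0000
  t=1,j=0: stock 148.2300 → up 222.3450 (V=1.0000), down 120.0663 (V=1.0000). Price 0.9434; hedge Δ=0.0000, bond B=0.9434.
  t=1,j=1: stock 274.5000 → up 411.7500 (V=0.0000), down 222.3450 (V=1.0000). Price 0.6016; hedge Δ=-0.0053, bond B=2.0509.
  t=0,j=0: stock 183.0000 → up 274.5000 (V=0.6016), down 148.2300 (V=0.9434). Price 0.7732; hedge Δ=-0.0027, bond B=1.2685.
Each (Δ,B) replicates both successor values, so the strategy is self-financing and V0 is arbitrage-free.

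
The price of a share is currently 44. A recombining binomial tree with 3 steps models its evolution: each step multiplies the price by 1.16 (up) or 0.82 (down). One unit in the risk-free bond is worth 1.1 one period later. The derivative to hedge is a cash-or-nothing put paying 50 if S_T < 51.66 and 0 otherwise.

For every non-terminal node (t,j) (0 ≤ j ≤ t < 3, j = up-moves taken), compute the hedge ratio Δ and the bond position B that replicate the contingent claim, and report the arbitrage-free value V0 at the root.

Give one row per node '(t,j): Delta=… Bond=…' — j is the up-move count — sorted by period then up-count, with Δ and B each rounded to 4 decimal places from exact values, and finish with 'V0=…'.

Under the risk-neutral measure, an up-move has probability p* = (R−d)/(u−d) = 0.8235 and values discount at R = 1.1.
Payoff layer (t=3): V(3,0)=50.0000, V(3,1)=50.0000, V(3,2)=50.0000, V(3,3)=0.0000
(2,0): S=29.5856. Δ = (V_up−V_dn)/(S_up−S_dn) = (50.0000−50.0000)/(34.3193−24.2602) = 0.0000. V = [p*·50.0000 + (1−p*)·50.0000]/1.1 = 45.4545. B = V − Δ·S = 45.4545.
(2,1): S=41.8528. Δ = (V_up−V_dn)/(S_up−S_dn) = (50.0000−50.0000)/(48.5492−34.3193) = 0.0000. V = [p*·50.0000 + (1−p*)·50.0000]/1.1 = 45.4545. B = V − Δ·S = 45.4545.
(2,2): S=59.2064. Δ = (V_up−V_dn)/(S_up−S_dn) = (0.0000−50.0000)/(68.6794−48.5492) = -2.4838. V = [p*·0.0000 + (1−p*)·50.0000]/1.1 = 8.0214. B = V − Δ·S = 155.0802.
(1,0): S=36.0800. Δ = (V_up−V_dn)/(S_up−S_dn) = (45.4545−45.4545)/(41.8528−29.5856) = 0.0000. V = [p*·45.4545 + (1−p*)·45.4545]/1.1 = 41.3223. B = V − Δ·S = 41.3223.
(1,1): S=51.0400. Δ = (V_up−V_dn)/(S_up−S_dn) = (8.0214−45.4545)/(59.2064−41.8528) = -2.1571. V = [p*·8.0214 + (1−p*)·45.4545]/1.1 = 13.2975. B = V − Δ·S = 123.3950.
(0,0): S=44.0000. Δ = (V_up−V_dn)/(S_up−S_dn) = (13.2975−41.3223)/(51.0400−36.0800) = -1.8733. V = [p*·13.2975 + (1−p*)·41.3223]/1.1 = 16.5846. B = V − Δ·S = 99.0105.
Each (Δ,B) replicates both successor values, so the strategy is self-financing and V0 is arbitrage-free.

(0,0): Delta=-1.8733 Bond=99.0105
(1,0): Delta=0.0000 Bond=41.3223
(1,1): Delta=-2.1571 Bond=123.3950
(2,0): Delta=0.0000 Bond=45.4545
(2,1): Delta=0.0000 Bond=45.4545
(2,2): Delta=-2.4838 Bond=155.0802
V0=16.5846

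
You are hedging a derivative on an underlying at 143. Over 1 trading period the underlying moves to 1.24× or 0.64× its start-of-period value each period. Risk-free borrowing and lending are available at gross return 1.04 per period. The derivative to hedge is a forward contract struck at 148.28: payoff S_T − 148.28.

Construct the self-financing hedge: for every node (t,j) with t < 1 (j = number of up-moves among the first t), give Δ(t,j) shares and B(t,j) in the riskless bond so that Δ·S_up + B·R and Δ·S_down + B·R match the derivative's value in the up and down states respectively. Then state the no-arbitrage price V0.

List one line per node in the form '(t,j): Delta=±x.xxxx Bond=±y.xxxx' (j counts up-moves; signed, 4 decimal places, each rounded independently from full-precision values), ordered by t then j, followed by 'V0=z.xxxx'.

Risk-neutral probability p* = (R−d)/(u−d) = (1.04−0.64)/(1.24−0.64) = 0.6667.
Payoff layer (t=1): V(1,0)=-56.7600, V(1,1)=29.0400
Node (0,0) S=143.0000: V=(p*·29.0400+(1−p*)·-56.7600)/1.04=0.4231; Δ=(29.0400−-56.7600)/(177.3200−91.5200)=1.0000; B=V−Δ·S=-142.5769
Root portfolio cost Δ·143+B reproduces V0=0.4231.

(0,0): Delta=1.0000 Bond=-142.5769
V0=0.4231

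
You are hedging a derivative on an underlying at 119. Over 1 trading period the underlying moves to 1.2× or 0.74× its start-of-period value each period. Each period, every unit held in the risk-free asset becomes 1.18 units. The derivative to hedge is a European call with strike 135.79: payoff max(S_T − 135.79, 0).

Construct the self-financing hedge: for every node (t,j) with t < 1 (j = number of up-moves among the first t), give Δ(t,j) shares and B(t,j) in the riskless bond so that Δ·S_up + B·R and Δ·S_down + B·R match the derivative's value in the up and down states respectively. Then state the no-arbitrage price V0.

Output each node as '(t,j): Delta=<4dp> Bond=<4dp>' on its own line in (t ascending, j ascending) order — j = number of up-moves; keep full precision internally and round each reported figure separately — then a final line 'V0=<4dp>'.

Risk-neutral probability p* = (R−d)/(u−d) = (1.18−0.74)/(1.2−0.74) = 0.9565.
At expiry t=1: V(1,0)=0.0000, V(1,1)=7.0100
  t=0,j=0: stock 119.0000 → up 142.8000 (V=7.0100), down 88.0600 (V=0.0000). Price 5.6824; hedge Δ=0.1281, bond B=-9.5567.
Root portfolio cost Δ·119+B reproduces V0=5.6824.

(0,0): Delta=0.1281 Bond=-9.5567
V0=5.6824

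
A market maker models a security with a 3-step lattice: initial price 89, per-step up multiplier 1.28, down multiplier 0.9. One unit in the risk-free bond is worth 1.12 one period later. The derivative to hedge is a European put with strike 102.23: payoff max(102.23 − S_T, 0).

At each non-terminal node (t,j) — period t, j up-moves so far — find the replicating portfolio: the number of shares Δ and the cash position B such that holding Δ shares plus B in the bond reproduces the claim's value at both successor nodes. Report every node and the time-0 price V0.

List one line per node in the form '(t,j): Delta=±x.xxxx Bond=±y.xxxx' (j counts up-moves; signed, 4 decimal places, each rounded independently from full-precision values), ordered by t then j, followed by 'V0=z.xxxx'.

The replicating-portfolio and risk-neutral prices coincide; use p* = (1.12−0.9)/(1.28−0.9) = 0.5789 for the latter.
Terminal values V(3,·): V(3,0)=37.3490, V(3,1)=9.9548, V(3,2)=0.0000, V(3,3)=0.0000
(2,0): S=72.0900. Δ = (V_up−V_dn)/(S_up−S_dn) = (9.9548−37.3490)/(92.2752−64.8810) = -1.0000. V = [p*·9.9548 + (1−p*)·37.3490]/1.12 = 19.1868. B = V − Δ·S = 91.2768.
(2,1): S=102.5280. Δ = (V_up−V_dn)/(S_up−S_dn) = (0.0000−9.9548)/(131.2358−92.2752) = -0.2555. V = [p*·0.0000 + (1−p*)·9.9548]/1.12 = 3.7424. B = V − Δ·S = 29.9392.
(2,2): S=145.8176. Δ = (V_up−V_dn)/(S_up−S_dn) = (0.0000−0.0000)/(186.6465−131.2358) = 0.0000. V = [p*·0.0000 + (1−p*)·0.0000]/1.12 = 0.0000. B = V − Δ·S = 0.0000.
(1,0): S=80.1000. Δ = (V_up−V_dn)/(S_up−S_dn) = (3.7424−19.1868)/(102.5280−72.0900) = -0.5074. V = [p*·3.7424 + (1−p*)·19.1868]/1.12 = 9.1476. B = V − Δ·S = 49.7907.
(1,1): S=113.9200. Δ = (V_up−V_dn)/(S_up−S_dn) = (0.0000−3.7424)/(145.8176−102.5280) = -0.0865. V = [p*·0.0000 + (1−p*)·3.7424]/1.12 = 1.4069. B = V − Δ·S = 11.2554.
(0,0): S=89.0000. Δ = (V_up−V_dn)/(S_up−S_dn) = (1.4069−9.1476)/(113.9200−80.1000) = -0.2289. V = [p*·1.4069 + (1−p*)·9.1476]/1.12 = 4.1662. B = V − Δ·S = 24.5364.
Self-financing check: at every node Δ·S+B equals the discounted successor values.

(0,0): Delta=-0.2289 Bond=24.5364
(1,0): Delta=-0.5074 Bond=49.7907
(1,1): Delta=-0.0865 Bond=11.2554
(2,0): Delta=-1.0000 Bond=91.2768
(2,1): Delta=-0.2555 Bond=29.9392
(2,2): Delta=0.0000 Bond=0.0000
V0=4.1662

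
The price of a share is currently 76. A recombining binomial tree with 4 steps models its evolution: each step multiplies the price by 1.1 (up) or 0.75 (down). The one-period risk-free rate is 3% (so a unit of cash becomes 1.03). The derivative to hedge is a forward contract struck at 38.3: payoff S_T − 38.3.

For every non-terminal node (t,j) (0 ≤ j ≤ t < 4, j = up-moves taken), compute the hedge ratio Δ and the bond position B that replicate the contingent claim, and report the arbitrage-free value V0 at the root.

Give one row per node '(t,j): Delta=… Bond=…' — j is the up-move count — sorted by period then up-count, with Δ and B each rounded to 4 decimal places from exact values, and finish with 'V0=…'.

(0,0): Delta=1.0000 Bond=-34.0291
(1,0): Delta=1.0000 Bond=-35.0499
(1,1): Delta=1.0000 Bond=-35.0499
(2,0): Delta=1.0000 Bond=-36.1014
(2,1): Delta=1.0000 Bond=-36.1014
(2,2): Delta=1.0000 Bond=-36.1014
(3,0): Delta=1.0000 Bond=-37.1845
(3,1): Delta=1.0000 Bond=-37.1845
(3,2): Delta=1.0000 Bond=-37.1845
(3,3): Delta=1.0000 Bond=-37.1845
V0=41.9709

Since d<R<u, set p* = (R−d)/(u−d) = 0.8000; price each node as the discounted p*-expectation of its children.
Payoff layer (t=4): V(4,0)=-14.2531, V(4,1)=-3.0312, V(4,2)=13.4275, V(4,3)=37.5670, V(4,4)=72.9716
  t=3,j=0: stock 32.0625 → up 35.2688 (V=-3.0312), down 24.0469 (V=-14.2531). Price -5.1220; hedge Δ=1.0000, bond B=-37.1845.
  t=3,j=1: stock 47.0250 → up 51.7275 (V=13.4275), down 35.2688 (V=-3.0312). Price 9.8405; hedge Δ=1.0000, bond B=-37.1845.
  t=3,j=2: stock 68.9700 → up 75.8670 (V=37.5670), down 51.7275 (V=13.4275). Price 31.7855; hedge Δ=1.0000, bond B=-37.1845.
  t=3,j=3: stock 101.1560 → up 111.2716 (V=72.9716), down 75.8670 (V=37.5670). Price 63.9715; hedge Δ=1.0000, bond B=-37.1845.
  t=2,j=0: stock 42.7500 → up 47.0250 (V=9.8405), down 32.0625 (V=-5.1220). Price 6.6486; hedge Δ=1.0000, bond B=-36.1014.
  t=2,j=1: stock 62.7000 → up 68.9700 (V=31.7855), down 47.0250 (V=9.8405). Price 26.5986; hedge Δ=1.0000, bond B=-36.1014.
  t=2,j=2: stock 91.9600 → up 101.1560 (V=63.9715), down 68.9700 (V=31.7855). Price 55.8586; hedge Δ=1.0000, bond B=-36.1014.
  t=1,j=0: stock 57.0000 → up 62.7000 (V=26.5986), down 42.7500 (V=6.6486). Price 21.9501; hedge Δ=1.0000, bond B=-35.0499.
  t=1,j=1: stock 83.6000 → up 91.9600 (V=55.8586), down 62.7000 (V=26.5986). Price 48.5501; hedge Δ=1.0000, bond B=-35.0499.
  t=0,j=0: stock 76.0000 → up 83.6000 (V=48.5501), down 57.0000 (V=21.9501). Price 41.9709; hedge Δ=1.0000, bond B=-34.0291.
Root portfolio cost Δ·76+B reproduces V0=41.9709.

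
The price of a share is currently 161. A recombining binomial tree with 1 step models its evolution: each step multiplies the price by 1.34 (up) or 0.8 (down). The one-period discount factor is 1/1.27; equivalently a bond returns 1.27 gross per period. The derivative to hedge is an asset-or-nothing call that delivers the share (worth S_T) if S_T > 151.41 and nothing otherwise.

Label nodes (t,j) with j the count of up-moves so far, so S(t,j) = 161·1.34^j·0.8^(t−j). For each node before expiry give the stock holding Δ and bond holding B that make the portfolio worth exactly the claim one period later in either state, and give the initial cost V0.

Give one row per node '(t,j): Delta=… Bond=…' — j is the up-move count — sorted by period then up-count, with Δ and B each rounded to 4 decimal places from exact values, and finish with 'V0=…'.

Since d<R<u, set p* = (R−d)/(u−d) = 0.8704; price each node as the discounted p*-expectation of its children.
At expiry t=1: V(1,0)=0.0000, V(1,1)=215.7400
  t=0,j=0: stock 161.0000 → up 215.7400 (V=215.7400), down 128.8000 (V=0.0000). Price 147.8533; hedge Δ=2.4815, bond B=-251.6652.
Check: Δ(0,0)·S0 + B(0,0) = 147.8533 = V0.

(0,0): Delta=2.4815 Bond=-251.6652
V0=147.8533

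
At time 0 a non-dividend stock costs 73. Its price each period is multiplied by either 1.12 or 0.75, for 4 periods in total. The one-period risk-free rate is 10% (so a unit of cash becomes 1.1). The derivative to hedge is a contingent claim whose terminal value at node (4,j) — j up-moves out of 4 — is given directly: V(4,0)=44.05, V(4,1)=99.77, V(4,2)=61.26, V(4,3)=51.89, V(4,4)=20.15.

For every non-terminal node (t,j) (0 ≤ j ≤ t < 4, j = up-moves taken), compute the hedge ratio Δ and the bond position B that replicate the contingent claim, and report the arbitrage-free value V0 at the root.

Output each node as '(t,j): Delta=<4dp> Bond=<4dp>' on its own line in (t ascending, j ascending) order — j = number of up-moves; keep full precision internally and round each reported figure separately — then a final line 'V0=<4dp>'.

(0,0): Delta=-0.7938 Bond=76.1487
(1,0): Delta=-0.4961 Bond=67.4652
(1,1): Delta=-0.8052 Bond=84.6949
(2,0): Delta=-1.9995 Bond=135.9456
(2,1): Delta=-0.4386 Bond=70.6841
(2,2): Delta=-0.8192 Bond=94.4490
(3,0): Delta=4.8899 Bond=-62.6327
(3,1): Delta=-2.2631 Bond=161.6644
(3,2): Delta=-0.3687 Bond=72.9575
(3,3): Delta=-0.8364 Bond=105.6617
V0=18.2034

The replicating-portfolio and risk-neutral prices coincide; use p* = (1.1−0.75)/(1.12−0.75) = 0.9459 for the latter.
Terminal values V(4,·): V(4,0)=44.0500, V(4,1)=99.7700, V(4,2)=61.2600, V(4,3)=51.8900, V(4,4)=20.1500
(3,0): S=30.7969. Δ = (V_up−V_dn)/(S_up−S_dn) = (99.7700−44.0500)/(34.4925−23.0977) = 4.8899. V = [p*·99.7700 + (1−p*)·44.0500]/1.1 = 87.9619. B = V − Δ·S = -62.6327.
(3,1): S=45.9900. Δ = (V_up−V_dn)/(S_up−S_dn) = (61.2600−99.7700)/(51.5088−34.4925) = -2.2631. V = [p*·61.2600 + (1−p*)·99.7700]/1.1 = 57.5833. B = V − Δ·S = 161.6644.
(3,2): S=68.6784. Δ = (V_up−V_dn)/(S_up−S_dn) = (51.8900−61.2600)/(76.9198−51.5088) = -0.3687. V = [p*·51.8900 + (1−p*)·61.2600]/1.1 = 47.6332. B = V − Δ·S = 72.9575.
(3,3): S=102.5597. Δ = (V_up−V_dn)/(S_up−S_dn) = (20.1500−51.8900)/(114.8669−76.9198) = -0.8364. V = [p*·20.1500 + (1−p*)·51.8900]/1.1 = 19.8779. B = V − Δ·S = 105.6617.
(2,0): S=41.0625. Δ = (V_up−V_dn)/(S_up−S_dn) = (57.5833−87.9619)/(45.9900−30.7969) = -1.9995. V = [p*·57.5833 + (1−p*)·87.9619]/1.1 = 53.8413. B = V − Δ·S = 135.9456.
(2,1): S=61.3200. Δ = (V_up−V_dn)/(S_up−S_dn) = (47.6332−57.5833)/(68.6784−45.9900) = -0.4386. V = [p*·47.6332 + (1−p*)·57.5833]/1.1 = 43.7918. B = V − Δ·S = 70.6841.
(2,2): S=91.5712. Δ = (V_up−V_dn)/(S_up−S_dn) = (19.8779−47.6332)/(102.5597−68.6784) = -0.8192. V = [p*·19.8779 + (1−p*)·47.6332]/1.1 = 19.4347. B = V − Δ·S = 94.4490.
(1,0): S=54.7500. Δ = (V_up−V_dn)/(S_up−S_dn) = (43.7918−53.8413)/(61.3200−41.0625) = -0.4961. V = [p*·43.7918 + (1−p*)·53.8413]/1.1 = 40.3046. B = V − Δ·S = 67.4652.
(1,1): S=81.7600. Δ = (V_up−V_dn)/(S_up−S_dn) = (19.4347−43.7918)/(91.5712−61.3200) = -0.8052. V = [p*·19.4347 + (1−p*)·43.7918]/1.1 = 18.8648. B = V − Δ·S = 84.6949.
(0,0): S=73.0000. Δ = (V_up−V_dn)/(S_up−S_dn) = (18.8648−40.3046)/(81.7600−54.7500) = -0.7938. V = [p*·18.8648 + (1−p*)·40.3046]/1.1 = 18.2034. B = V − Δ·S = 76.1487.
Self-financing check: at every node Δ·S+B equals the discounted successor values.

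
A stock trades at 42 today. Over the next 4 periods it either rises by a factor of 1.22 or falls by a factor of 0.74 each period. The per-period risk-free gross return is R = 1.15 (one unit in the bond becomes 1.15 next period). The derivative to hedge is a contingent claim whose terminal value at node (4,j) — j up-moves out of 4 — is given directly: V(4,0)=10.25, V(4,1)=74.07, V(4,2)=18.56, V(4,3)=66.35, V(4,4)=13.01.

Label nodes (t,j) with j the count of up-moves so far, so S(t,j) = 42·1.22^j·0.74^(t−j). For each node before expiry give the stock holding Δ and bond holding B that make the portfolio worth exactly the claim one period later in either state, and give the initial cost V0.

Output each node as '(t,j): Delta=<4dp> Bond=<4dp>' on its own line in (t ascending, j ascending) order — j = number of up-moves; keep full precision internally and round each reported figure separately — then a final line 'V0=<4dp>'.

Risk-neutral probability p* = (R−d)/(u−d) = (1.15−0.74)/(1.22−0.74) = 0.8542.
Payoff layer (t=4): V(4,0)=10.2500, V(4,1)=74.0700, V(4,2)=18.5600, V(4,3)=66.3500, V(4,4)=13.0100
(3,0): S=17.0194. Δ = (V_up−V_dn)/(S_up−S_dn) = (74.0700−10.2500)/(20.7637−12.5944) = 7.8122. V = [p*·74.0700 + (1−p*)·10.2500]/1.15 = 56.3156. B = V − Δ·S = -76.6428.
(3,1): S=28.0590. Δ = (V_up−V_dn)/(S_up−S_dn) = (18.5600−74.0700)/(34.2320−20.7637) = -4.1215. V = [p*·18.5600 + (1−p*)·74.0700]/1.15 = 23.1784. B = V − Δ·S = 138.8243.
(3,2): S=46.2595. Δ = (V_up−V_dn)/(S_up−S_dn) = (66.3500−18.5600)/(56.4366−34.2320) = 2.1523. V = [p*·66.3500 + (1−p*)·18.5600]/1.15 = 51.6353. B = V − Δ·S = -47.9272.
(3,3): S=76.2656. Δ = (V_up−V_dn)/(S_up−S_dn) = (13.0100−66.3500)/(93.0441−56.4366) = -1.4571. V = [p*·13.0100 + (1−p*)·66.3500]/1.15 = 18.0772. B = V − Δ·S = 129.2022.
(2,0): S=22.9992. Δ = (V_up−V_dn)/(S_up−S_dn) = (23.1784−56.3156)/(28.0590−17.0194) = -3.0017. V = [p*·23.1784 + (1−p*)·56.3156]/1.15 = 24.3573. B = V − Δ·S = 93.3930.
(2,1): S=37.9176. Δ = (V_up−V_dn)/(S_up−S_dn) = (51.6353−23.1784)/(46.2595−28.0590) = 1.5635. V = [p*·51.6353 + (1−p*)·23.1784]/1.15 = 41.2916. B = V − Δ·S = -17.9936.
(2,2): S=62.5128. Δ = (V_up−V_dn)/(S_up−S_dn) = (18.0772−51.6353)/(76.2656−46.2595) = -1.1184. V = [p*·18.0772 + (1−p*)·51.6353]/1.15 = 19.9748. B = V − Δ·S = 89.8877.
(1,0): S=31.0800. Δ = (V_up−V_dn)/(S_up−S_dn) = (41.2916−24.3573)/(37.9176−22.9992) = 1.1351. V = [p*·41.2916 + (1−p*)·24.3573]/1.15 = 33.7583. B = V − Δ·S = -1.5215.
(1,1): S=51.2400. Δ = (V_up−V_dn)/(S_up−S_dn) = (19.9748−41.2916)/(62.5128−37.9176) = -0.8667. V = [p*·19.9748 + (1−p*)·41.2916]/1.15 = 20.0726. B = V − Δ·S = 64.4826.
(0,0): S=42.0000. Δ = (V_up−V_dn)/(S_up−S_dn) = (20.0726−33.7583)/(51.2400−31.0800) = -0.6789. V = [p*·20.0726 + (1−p*)·33.7583]/1.15 = 19.1900. B = V − Δ·S = 47.7017.
Check: Δ(0,0)·S0 + B(0,0) = 19.1900 = V0.

(0,0): Delta=-0.6789 Bond=47.7017
(1,0): Delta=1.1351 Bond=-1.5215
(1,1): Delta=-0.8667 Bond=64.4826
(2,0): Delta=-3.0017 Bond=93.3930
(2,1): Delta=1.5635 Bond=-17.9936
(2,2): Delta=-1.1184 Bond=89.8877
(3,0): Delta=7.8122 Bond=-76.6428
(3,1): Delta=-4.1215 Bond=138.8243
(3,2): Delta=2.1523 Bond=-47.9272
(3,3): Delta=-1.4571 Bond=129.2022
V0=19.1900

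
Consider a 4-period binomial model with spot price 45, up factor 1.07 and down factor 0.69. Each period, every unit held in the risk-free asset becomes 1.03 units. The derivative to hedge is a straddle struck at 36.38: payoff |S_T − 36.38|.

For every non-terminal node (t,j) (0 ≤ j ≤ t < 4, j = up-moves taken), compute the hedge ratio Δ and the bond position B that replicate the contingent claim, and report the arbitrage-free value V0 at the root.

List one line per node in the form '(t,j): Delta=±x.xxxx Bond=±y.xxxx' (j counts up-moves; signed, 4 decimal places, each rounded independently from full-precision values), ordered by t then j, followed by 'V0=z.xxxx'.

(0,0): Delta=0.6509 Bond=-15.3341
(1,0): Delta=-0.7880 Bond=28.8827
(1,1): Delta=0.7601 Bond=-21.0503
(2,0): Delta=-1.0000 Bond=34.2916
(2,1): Delta=-0.7719 Bond=29.2148
(2,2): Delta=0.8763 Bond=-27.6696
(3,0): Delta=-1.0000 Bond=35.3204
(3,1): Delta=-1.0000 Bond=35.3204
(3,2): Delta=-0.7546 Bond=29.4761
(3,3): Delta=1.0000 Bond=-35.3204
V0=13.9559

The replicating-portfolio and risk-neutral prices coincide; use p* = (1.03−0.69)/(1.07−0.69) = 0.8947 for the latter.
Terminal payoffs: V(4,0)=26.1798, V(4,1)=20.5623, V(4,2)=11.8511, V(4,3)=1.6576, V(4,4)=22.6058
Node (3,0) S=14.7829: V=(p*·20.5623+(1−p*)·26.1798)/1.03=20.5375; Δ=(20.5623−26.1798)/(15.8177−10.2002)=-1.0000; B=V−Δ·S=35.3204
Node (3,1) S=22.9242: V=(p*·11.8511+(1−p*)·20.5623)/1.03=12.3962; Δ=(11.8511−20.5623)/(24.5289−15.8177)=-1.0000; B=V−Δ·S=35.3204
Node (3,2) S=35.5491: V=(p*·1.6576+(1−p*)·11.8511)/1.03=2.6511; Δ=(1.6576−11.8511)/(38.0376−24.5289)=-0.7546; B=V−Δ·S=29.4761
Node (3,3) S=55.1269: V=(p*·22.6058+(1−p*)·1.6576)/1.03=19.8065; Δ=(22.6058−1.6576)/(58.9858−38.0376)=1.0000; B=V−Δ·S=-35.3204
Node (2,0) S=21.4245: V=(p*·12.3962+(1−p*)·20.5375)/1.03=12.8671; Δ=(12.3962−20.5375)/(22.9242−14.7829)=-1.0000; B=V−Δ·S=34.2916
Node (2,1) S=33.2235: V=(p*·2.6511+(1−p*)·12.3962)/1.03=3.5698; Δ=(2.6511−12.3962)/(35.5491−22.9242)=-0.7719; B=V−Δ·S=29.2148
Node (2,2) S=51.5205: V=(p*·19.8065+(1−p*)·2.6511)/1.03=17.4764; Δ=(19.8065−2.6511)/(55.1269−35.5491)=0.8763; B=V−Δ·S=-27.6696
Node (1,0) S=31.0500: V=(p*·3.5698+(1−p*)·12.8671)/1.03=4.4160; Δ=(3.5698−12.8671)/(33.2235−21.4245)=-0.7880; B=V−Δ·S=28.8827
Node (1,1) S=48.1500: V=(p*·17.4764+(1−p*)·3.5698)/1.03=15.5462; Δ=(17.4764−3.5698)/(51.5205−33.2235)=0.7601; B=V−Δ·S=-21.0503
Node (0,0) S=45.0000: V=(p*·15.5462+(1−p*)·4.4160)/1.03=13.9559; Δ=(15.5462−4.4160)/(48.1500−31.0500)=0.6509; B=V−Δ·S=-15.3341
Check: Δ(0,0)·S0 + B(0,0) = 13.9559 = V0.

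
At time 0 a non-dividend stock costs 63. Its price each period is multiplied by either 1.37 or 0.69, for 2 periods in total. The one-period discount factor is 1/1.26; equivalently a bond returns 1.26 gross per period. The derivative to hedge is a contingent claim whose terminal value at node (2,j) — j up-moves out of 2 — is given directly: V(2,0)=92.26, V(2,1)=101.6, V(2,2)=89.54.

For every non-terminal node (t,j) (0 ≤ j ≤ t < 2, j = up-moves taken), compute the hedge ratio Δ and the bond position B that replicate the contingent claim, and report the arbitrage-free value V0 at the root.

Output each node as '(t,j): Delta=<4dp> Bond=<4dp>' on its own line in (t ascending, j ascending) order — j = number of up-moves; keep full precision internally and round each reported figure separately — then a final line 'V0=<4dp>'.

Since d<R<u, set p* = (R−d)/(u−d) = 0.8382; price each node as the discounted p*-expectation of its children.
At expiry t=2: V(2,0)=92.2600, V(2,1)=101.6000, V(2,2)=89.5400
(1,0): S=43.4700. Δ = (V_up−V_dn)/(S_up−S_dn) = (101.6000−92.2600)/(59.5539−29.9943) = 0.3160. V = [p*·101.6000 + (1−p*)·92.2600]/1.26 = 79.4358. B = V − Δ·S = 65.7005.
(1,1): S=86.3100. Δ = (V_up−V_dn)/(S_up−S_dn) = (89.5400−101.6000)/(118.2447−59.5539) = -0.2055. V = [p*·89.5400 + (1−p*)·101.6000]/1.26 = 72.6118. B = V − Δ·S = 90.3471.
(0,0): S=63.0000. Δ = (V_up−V_dn)/(S_up−S_dn) = (72.6118−79.4358)/(86.3100−43.4700) = -0.1593. V = [p*·72.6118 + (1−p*)·79.4358]/1.26 = 58.5045. B = V − Δ·S = 68.5398.
The time-0 hedge costs 58.5045, which is the no-arbitrage price.

(0,0): Delta=-0.1593 Bond=68.5398
(1,0): Delta=0.3160 Bond=65.7005
(1,1): Delta=-0.2055 Bond=90.3471
V0=58.5045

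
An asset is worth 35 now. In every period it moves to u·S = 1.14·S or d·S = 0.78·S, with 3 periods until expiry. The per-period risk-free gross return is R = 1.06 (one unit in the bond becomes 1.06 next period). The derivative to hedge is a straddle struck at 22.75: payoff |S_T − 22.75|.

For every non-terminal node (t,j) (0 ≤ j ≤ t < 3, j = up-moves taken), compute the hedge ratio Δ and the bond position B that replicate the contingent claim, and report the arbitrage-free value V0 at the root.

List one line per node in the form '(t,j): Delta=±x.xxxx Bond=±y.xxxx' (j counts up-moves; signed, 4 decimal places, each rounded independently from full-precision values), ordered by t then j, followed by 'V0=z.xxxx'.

No-arbitrage ⇒ martingale measure with p* = (R−d)/(u−d) = 0.7778.
Terminal payoffs: V(3,0)=6.1407, V(3,1)=1.5252, V(3,2)=12.7291, V(3,3)=29.1040
  t=2,j=0: stock 21.2940 → up 24.2752 (V=1.5252), down 16.6093 (V=6.1407). Price 2.4064; hedge Δ=-0.6021, bond B=15.2273.
  t=2,j=1: stock 31.1220 → up 35.4791 (V=12.7291), down 24.2752 (V=1.5252). Price 9.6597; hedge Δ=1.0000, bond B=-21.4623.
  t=2,j=2: stock 45.4860 → up 51.8540 (V=29.1040), down 35.4791 (V=12.7291). Price 24.0237; hedge Δ=1.0000, bond B=-21.4623.
  t=1,j=0: stock 27.3000 → up 31.1220 (V=9.6597), down 21.2940 (V=2.4064). Price 7.5924; hedge Δ=0.7380, bond B=-12.5557.
  t=1,j=1: stock 39.9000 → up 45.4860 (V=24.0237), down 31.1220 (V=9.6597). Price 19.6526; hedge Δ=1.0000, bond B=-20.2474.
  t=0,j=0: stock 35.0000 → up 39.9000 (V=19.6526), down 27.3000 (V=7.5924). Price 16.0118; hedge Δ=0.9572, bond B=-17.4888.
Root portfolio cost Δ·35+B reproduces V0=16.0118.

(0,0): Delta=0.9572 Bond=-17.4888
(1,0): Delta=0.7380 Bond=-12.5557
(1,1): Delta=1.0000 Bond=-20.2474
(2,0): Delta=-0.6021 Bond=15.2273
(2,1): Delta=1.0000 Bond=-21.4623
(2,2): Delta=1.0000 Bond=-21.4623
V0=16.0118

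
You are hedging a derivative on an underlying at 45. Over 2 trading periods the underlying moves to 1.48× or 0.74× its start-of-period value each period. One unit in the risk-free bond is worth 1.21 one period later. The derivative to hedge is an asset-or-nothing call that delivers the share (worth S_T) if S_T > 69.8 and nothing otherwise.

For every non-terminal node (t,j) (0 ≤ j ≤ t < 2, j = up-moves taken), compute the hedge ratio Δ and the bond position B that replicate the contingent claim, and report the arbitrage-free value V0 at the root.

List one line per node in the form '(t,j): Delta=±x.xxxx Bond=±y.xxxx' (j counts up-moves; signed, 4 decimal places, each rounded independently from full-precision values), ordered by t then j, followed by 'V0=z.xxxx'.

(0,0): Delta=1.5537 Bond=-42.7594
(1,0): Delta=0.0000 Bond=0.0000
(1,1): Delta=2.0000 Bond=-81.4612
V0=27.1580

Risk-neutral probability p* = (R−d)/(u−d) = (1.21−0.74)/(1.48−0.74) = 0.6351.
Terminal values V(2,·): V(2,0)=0.0000, V(2,1)=0.0000, V(2,2)=98.5680
Node (1,0) S=33.3000: V=(p*·0.0000+(1−p*)·0.0000)/1.21=0.0000; Δ=(0.0000−0.0000)/(49.2840−24.6420)=0.0000; B=V−Δ·S=0.0000
Node (1,1) S=66.6000: V=(p*·98.5680+(1−p*)·0.0000)/1.21=51.7388; Δ=(98.5680−0.0000)/(98.5680−49.2840)=2.0000; B=V−Δ·S=-81.4612
Node (0,0) S=45.0000: V=(p*·51.7388+(1−p*)·0.0000)/1.21=27.1580; Δ=(51.7388−0.0000)/(66.6000−33.3000)=1.5537; B=V−Δ·S=-42.7594
The time-0 hedge costs 27.1580, which is the no-arbitrage price.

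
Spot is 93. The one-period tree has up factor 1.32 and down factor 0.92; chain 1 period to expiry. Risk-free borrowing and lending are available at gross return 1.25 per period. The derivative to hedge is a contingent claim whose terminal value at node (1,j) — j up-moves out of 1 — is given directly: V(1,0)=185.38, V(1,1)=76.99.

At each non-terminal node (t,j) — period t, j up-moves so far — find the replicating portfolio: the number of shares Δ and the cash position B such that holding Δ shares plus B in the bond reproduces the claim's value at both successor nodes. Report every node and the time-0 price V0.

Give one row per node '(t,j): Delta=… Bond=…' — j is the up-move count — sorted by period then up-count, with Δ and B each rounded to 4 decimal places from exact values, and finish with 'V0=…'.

Since d<R<u, set p* = (R−d)/(u−d) = 0.8250; price each node as the discounted p*-expectation of its children.
Terminal payoffs: V(1,0)=185.3800, V(1,1)=76.9900
Node (0,0) S=93.0000: V=(p*·76.9900+(1−p*)·185.3800)/1.25=76.7666; Δ=(76.9900−185.3800)/(122.7600−85.5600)=-2.9137; B=V−Δ·S=347.7416
Check: Δ(0,0)·S0 + B(0,0) = 76.7666 = V0.

(0,0): Delta=-2.9137 Bond=347.7416
V0=76.7666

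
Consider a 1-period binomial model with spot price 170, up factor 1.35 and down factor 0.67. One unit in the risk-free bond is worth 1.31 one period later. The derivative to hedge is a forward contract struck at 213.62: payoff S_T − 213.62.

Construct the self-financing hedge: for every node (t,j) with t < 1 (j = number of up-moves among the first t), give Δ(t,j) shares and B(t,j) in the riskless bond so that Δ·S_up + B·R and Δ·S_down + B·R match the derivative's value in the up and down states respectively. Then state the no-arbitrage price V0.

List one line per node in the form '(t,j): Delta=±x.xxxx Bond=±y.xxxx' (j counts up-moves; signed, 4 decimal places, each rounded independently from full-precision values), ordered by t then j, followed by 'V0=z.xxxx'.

Since d<R<u, set p* = (R−d)/(u−d) = 0.9412; price each node as the discounted p*-expectation of its children.
At expiry t=1: V(1,0)=-99.7200, V(1,1)=15.8800
(0,0): S=170.0000. Δ = (V_up−V_dn)/(S_up−S_dn) = (15.8800−-99.7200)/(229.5000−113.9000) = 1.0000. V = [p*·15.8800 + (1−p*)·-99.7200]/1.31 = 6.9313. B = V − Δ·S = -163.0687.
The time-0 hedge costs 6.9313, which is the no-arbitrage price.

(0,0): Delta=1.0000 Bond=-163.0687
V0=6.9313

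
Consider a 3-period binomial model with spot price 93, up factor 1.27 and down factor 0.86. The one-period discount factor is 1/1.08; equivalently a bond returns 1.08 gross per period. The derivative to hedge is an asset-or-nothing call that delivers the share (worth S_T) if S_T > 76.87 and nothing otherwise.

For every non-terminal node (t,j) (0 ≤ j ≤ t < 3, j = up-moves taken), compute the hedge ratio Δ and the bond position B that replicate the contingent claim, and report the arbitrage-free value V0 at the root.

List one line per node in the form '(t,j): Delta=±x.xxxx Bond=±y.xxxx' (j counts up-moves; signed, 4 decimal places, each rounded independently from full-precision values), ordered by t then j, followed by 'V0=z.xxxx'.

Risk-neutral probability p* = (R−d)/(u−d) = (1.08−0.86)/(1.27−0.86) = 0.5366.
At expiry t=3: V(3,0)=0.0000, V(3,1)=87.3542, V(3,2)=128.9997, V(3,3)=190.4996
(2,0): S=68.7828. Δ = (V_up−V_dn)/(S_up−S_dn) = (87.3542−0.0000)/(87.3542−59.1532) = 3.0976. V = [p*·87.3542 + (1−p*)·0.0000]/1.08 = 43.4009. B = V − Δ·S = -169.6580.
(2,1): S=101.5746. Δ = (V_up−V_dn)/(S_up−S_dn) = (128.9997−87.3542)/(128.9997−87.3542) = 1.0000. V = [p*·128.9997 + (1−p*)·87.3542]/1.08 = 101.5746. B = V − Δ·S = 0.0000.
(2,2): S=149.9997. Δ = (V_up−V_dn)/(S_up−S_dn) = (190.4996−128.9997)/(190.4996−128.9997) = 1.0000. V = [p*·190.4996 + (1−p*)·128.9997]/1.08 = 149.9997. B = V − Δ·S = 0.0000.
(1,0): S=79.9800. Δ = (V_up−V_dn)/(S_up−S_dn) = (101.5746−43.4009)/(101.5746−68.7828) = 1.7740. V = [p*·101.5746 + (1−p*)·43.4009]/1.08 = 69.0889. B = V − Δ·S = -72.7982.
(1,1): S=118.1100. Δ = (V_up−V_dn)/(S_up−S_dn) = (149.9997−101.5746)/(149.9997−101.5746) = 1.0000. V = [p*·149.9997 + (1−p*)·101.5746]/1.08 = 118.1100. B = V − Δ·S = 0.0000.
(0,0): S=93.0000. Δ = (V_up−V_dn)/(S_up−S_dn) = (118.1100−69.0889)/(118.1100−79.9800) = 1.2856. V = [p*·118.1100 + (1−p*)·69.0889]/1.08 = 88.3268. B = V − Δ·S = -31.2368.
Each (Δ,B) replicates both successor values, so the strategy is self-financing and V0 is arbitrage-free.

(0,0): Delta=1.2856 Bond=-31.2368
(1,0): Delta=1.7740 Bond=-72.7982
(1,1): Delta=1.0000 Bond=0.0000
(2,0): Delta=3.0976 Bond=-169.6580
(2,1): Delta=1.0000 Bond=0.0000
(2,2): Delta=1.0000 Bond=0.0000
V0=88.3268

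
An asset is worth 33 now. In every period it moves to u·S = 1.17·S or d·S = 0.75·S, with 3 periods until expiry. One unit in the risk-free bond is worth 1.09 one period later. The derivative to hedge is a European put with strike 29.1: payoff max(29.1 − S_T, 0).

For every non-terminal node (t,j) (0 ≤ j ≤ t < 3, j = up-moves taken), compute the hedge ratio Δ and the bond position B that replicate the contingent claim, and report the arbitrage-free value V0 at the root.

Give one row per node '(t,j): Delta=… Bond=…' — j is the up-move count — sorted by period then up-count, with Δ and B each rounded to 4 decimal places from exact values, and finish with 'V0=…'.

(0,0): Delta=-0.1554 Bond=5.7122
(1,0): Delta=-0.6585 Bond=18.6767
(1,1): Delta=-0.0795 Bond=3.2968
(2,0): Delta=-1.0000 Bond=26.6972
(2,1): Delta=-0.6070 Bond=18.8659
(2,2): Delta=0.0000 Bond=0.0000
V0=0.5832

Since d<R<u, set p* = (R−d)/(u−d) = 0.8095; price each node as the discounted p*-expectation of its children.
At expiry t=3: V(3,0)=15.1781, V(3,1)=7.3819, V(3,2)=0.0000, V(3,3)=0.0000
Node (2,0) S=18.5625: V=(p*·7.3819+(1−p*)·15.1781)/1.09=8.1347; Δ=(7.3819−15.1781)/(21.7181−13.9219)=-1.0000; B=V−Δ·S=26.6972
Node (2,1) S=28.9575: V=(p*·0.0000+(1−p*)·7.3819)/1.09=1.2900; Δ=(0.0000−7.3819)/(33.8803−21.7181)=-0.6070; B=V−Δ·S=18.8659
Node (2,2) S=45.1737: V=(p*·0.0000+(1−p*)·0.0000)/1.09=0.0000; Δ=(0.0000−0.0000)/(52.8532−33.8803)=0.0000; B=V−Δ·S=0.0000
Node (1,0) S=24.7500: V=(p*·1.2900+(1−p*)·8.1347)/1.09=2.3796; Δ=(1.2900−8.1347)/(28.9575−18.5625)=-0.6585; B=V−Δ·S=18.6767
Node (1,1) S=38.6100: V=(p*·0.0000+(1−p*)·1.2900)/1.09=0.2254; Δ=(0.0000−1.2900)/(45.1737−28.9575)=-0.0795; B=V−Δ·S=3.2968
Node (0,0) S=33.0000: V=(p*·0.2254+(1−p*)·2.3796)/1.09=0.5832; Δ=(0.2254−2.3796)/(38.6100−24.7500)=-0.1554; B=V−Δ·S=5.7122
Root portfolio cost Δ·33+B reproduces V0=0.5832.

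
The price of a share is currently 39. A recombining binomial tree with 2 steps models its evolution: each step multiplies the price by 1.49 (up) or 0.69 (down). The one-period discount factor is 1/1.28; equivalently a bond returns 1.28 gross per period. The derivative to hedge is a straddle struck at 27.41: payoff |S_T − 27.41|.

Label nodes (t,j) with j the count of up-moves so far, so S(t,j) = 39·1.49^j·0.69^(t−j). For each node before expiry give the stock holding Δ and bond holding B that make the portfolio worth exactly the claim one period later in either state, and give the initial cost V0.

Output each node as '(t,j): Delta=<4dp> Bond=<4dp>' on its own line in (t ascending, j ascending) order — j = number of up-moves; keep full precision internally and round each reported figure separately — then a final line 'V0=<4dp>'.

Since d<R<u, set p* = (R−d)/(u−d) = 0.7375; price each node as the discounted p*-expectation of its children.
Terminal values V(2,·): V(2,0)=8.8421, V(2,1)=12.6859, V(2,2)=59.1739
  t=1,j=0: stock 26.9100 → up 40.0959 (V=12.6859), down 18.5679 (V=8.8421). Price 9.1226; hedge Δ=0.1785, bond B=4.3178.
  t=1,j=1: stock 58.1100 → up 86.5839 (V=59.1739), down 40.0959 (V=12.6859). Price 36.6959; hedge Δ=1.0000, bond B=-21.4141.
  t=0,j=0: stock 39.0000 → up 58.1100 (V=36.6959), down 26.9100 (V=9.1226). Price 23.0140; hedge Δ=0.8838, bond B=-11.4527.
Root portfolio cost Δ·39+B reproduces V0=23.0140.

(0,0): Delta=0.8838 Bond=-11.4527
(1,0): Delta=0.1785 Bond=4.3178
(1,1): Delta=1.0000 Bond=-21.4141
V0=23.0140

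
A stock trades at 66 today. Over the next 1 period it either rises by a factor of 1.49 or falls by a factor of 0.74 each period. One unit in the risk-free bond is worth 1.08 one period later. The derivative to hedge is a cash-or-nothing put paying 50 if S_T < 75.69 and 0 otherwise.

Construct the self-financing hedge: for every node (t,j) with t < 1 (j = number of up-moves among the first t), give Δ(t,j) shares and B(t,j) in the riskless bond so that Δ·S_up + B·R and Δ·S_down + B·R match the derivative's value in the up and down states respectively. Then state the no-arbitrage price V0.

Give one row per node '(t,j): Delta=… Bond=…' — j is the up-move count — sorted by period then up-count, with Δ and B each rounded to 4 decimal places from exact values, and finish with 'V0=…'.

The replicating-portfolio and risk-neutral prices coincide; use p* = (1.08−0.74)/(1.49−0.74) = 0.4533 for the latter.
Terminal values V(1,·): V(1,0)=50.0000, V(1,1)=0.0000
  t=0,j=0: stock 66.0000 → up 98.3400 (V=0.0000), down 48.8400 (V=50.0000). Price 25.3086; hedge Δ=-1.0101, bond B=91.9753.
Self-financing check: at every node Δ·S+B equals the discounted successor values.

(0,0): Delta=-1.0101 Bond=91.9753
V0=25.3086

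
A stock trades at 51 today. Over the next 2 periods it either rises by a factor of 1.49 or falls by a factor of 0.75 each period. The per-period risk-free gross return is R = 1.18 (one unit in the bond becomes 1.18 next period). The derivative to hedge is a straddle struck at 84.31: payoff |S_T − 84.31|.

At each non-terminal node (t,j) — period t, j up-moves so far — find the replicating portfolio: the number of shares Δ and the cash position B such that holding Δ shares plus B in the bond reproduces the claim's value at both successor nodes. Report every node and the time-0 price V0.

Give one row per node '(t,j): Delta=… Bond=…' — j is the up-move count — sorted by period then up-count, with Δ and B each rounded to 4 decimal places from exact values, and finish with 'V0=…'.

Risk-neutral probability p* = (R−d)/(u−d) = (1.18−0.75)/(1.49−0.75) = 0.5811.
At expiry t=2: V(2,0)=55.6225, V(2,1)=27.3175, V(2,2)=28.9151
  t=1,j=0: stock 38.2500 → up 56.9925 (V=27.3175), down 28.6875 (V=55.6225). Price 33.1992; hedge Δ=-1.0000, bond B=71.4492.
  t=1,j=1: stock 75.9900 → up 113.2251 (V=28.9151), down 56.9925 (V=27.3175). Price 23.9371; hedge Δ=0.0284, bond B=21.7782.
  t=0,j=0: stock 51.0000 → up 75.9900 (V=23.9371), down 38.2500 (V=33.1992). Price 23.5739; hedge Δ=-0.2454, bond B=36.0901.
Root portfolio cost Δ·51+B reproduces V0=23.5739.

(0,0): Delta=-0.2454 Bond=36.0901
(1,0): Delta=-1.0000 Bond=71.4492
(1,1): Delta=0.0284 Bond=21.7782
V0=23.5739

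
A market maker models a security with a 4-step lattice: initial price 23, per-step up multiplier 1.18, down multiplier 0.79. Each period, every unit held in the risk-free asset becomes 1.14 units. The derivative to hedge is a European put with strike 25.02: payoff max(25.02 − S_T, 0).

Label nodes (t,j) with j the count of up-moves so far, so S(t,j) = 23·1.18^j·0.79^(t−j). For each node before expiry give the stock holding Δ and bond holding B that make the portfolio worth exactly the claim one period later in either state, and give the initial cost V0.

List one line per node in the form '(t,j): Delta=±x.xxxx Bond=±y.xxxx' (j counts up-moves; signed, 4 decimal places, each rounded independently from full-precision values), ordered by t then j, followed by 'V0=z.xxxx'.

(0,0): Delta=-0.1083 Bond=2.6699
(1,0): Delta=-0.5773 Bond=11.5648
(1,1): Delta=-0.0724 Bond=2.0698
(2,0): Delta=-1.0000 Bond=19.2521
(2,1): Delta=-0.5449 Bond=12.4904
(2,2): Delta=-0.0363 Bond=1.2018
(3,0): Delta=-1.0000 Bond=21.9474
(3,1): Delta=-1.0000 Bond=21.9474
(3,2): Delta=-0.5101 Bond=13.3581
(3,3): Delta=0.0000 Bond=0.0000
V0=0.1792

The replicating-portfolio and risk-neutral prices coincide; use p* = (1.14−0.79)/(1.18−0.79) = 0.8974 for the latter.
Payoff layer (t=4): V(4,0)=16.0615, V(4,1)=11.6389, V(4,2)=5.0331, V(4,3)=0.0000, V(4,4)=0.0000
(3,0): S=11.3399. Δ = (V_up−V_dn)/(S_up−S_dn) = (11.6389−16.0615)/(13.3811−8.9585) = -1.0000. V = [p*·11.6389 + (1−p*)·16.0615]/1.14 = 10.6075. B = V − Δ·S = 21.9474.
(3,1): S=16.9381. Δ = (V_up−V_dn)/(S_up−S_dn) = (5.0331−11.6389)/(19.9869−13.3811) = -1.0000. V = [p*·5.0331 + (1−p*)·11.6389]/1.14 = 5.0093. B = V − Δ·S = 21.9474.
(3,2): S=25.2999. Δ = (V_up−V_dn)/(S_up−S_dn) = (0.0000−5.0331)/(29.8539−19.9869) = -0.5101. V = [p*·0.0000 + (1−p*)·5.0331]/1.14 = 0.4528. B = V − Δ·S = 13.3581.
(3,3): S=37.7897. Δ = (V_up−V_dn)/(S_up−S_dn) = (0.0000−0.0000)/(44.5919−29.8539) = 0.0000. V = [p*·0.0000 + (1−p*)·0.0000]/1.14 = 0.0000. B = V − Δ·S = 0.0000.
(2,0): S=14.3543. Δ = (V_up−V_dn)/(S_up−S_dn) = (5.0093−10.6075)/(16.9381−11.3399) = -1.0000. V = [p*·5.0093 + (1−p*)·10.6075]/1.14 = 4.8978. B = V − Δ·S = 19.2521.
(2,1): S=21.4406. Δ = (V_up−V_dn)/(S_up−S_dn) = (0.4528−5.0093)/(25.2999−16.9381) = -0.5449. V = [p*·0.4528 + (1−p*)·5.0093]/1.14 = 0.8071. B = V − Δ·S = 12.4904.
(2,2): S=32.0252. Δ = (V_up−V_dn)/(S_up−S_dn) = (0.0000−0.4528)/(37.7897−25.2999) = -0.0363. V = [p*·0.0000 + (1−p*)·0.4528]/1.14 = 0.0407. B = V − Δ·S = 1.2018.
(1,0): S=18.1700. Δ = (V_up−V_dn)/(S_up−S_dn) = (0.8071−4.8978)/(21.4406−14.3543) = -0.5773. V = [p*·0.8071 + (1−p*)·4.8978]/1.14 = 1.0761. B = V − Δ·S = 11.5648.
(1,1): S=27.1400. Δ = (V_up−V_dn)/(S_up−S_dn) = (0.0407−0.8071)/(32.0252−21.4406) = -0.0724. V = [p*·0.0407 + (1−p*)·0.8071]/1.14 = 0.1047. B = V − Δ·S = 2.0698.
(0,0): S=23.0000. Δ = (V_up−V_dn)/(S_up−S_dn) = (0.1047−1.0761)/(27.1400−18.1700) = -0.1083. V = [p*·0.1047 + (1−p*)·1.0761]/1.14 = 0.1792. B = V − Δ·S = 2.6699.
The time-0 hedge costs 0.1792, which is the no-arbitrage price.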